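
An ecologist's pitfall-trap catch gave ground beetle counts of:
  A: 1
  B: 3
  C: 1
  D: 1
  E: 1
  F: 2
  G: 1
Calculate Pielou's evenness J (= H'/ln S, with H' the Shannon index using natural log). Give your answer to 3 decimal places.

0.943

Total N = 1+3+1+1+1+2+1 = 10, so the proportions are 0.1, 0.3, 0.1, 0.1, 0.1, 0.2, 0.1 (working shown to 5 dp, full precision carried).
H' = −Σ pᵢ ln pᵢ = −((-0.23026) + (-0.36119) + (-0.23026) + (-0.23026) + (-0.23026) + (-0.32189) + (-0.23026)) = 1.83437.
With S = 7 species, ln S = 1.94591, so J = 1.83437/1.94591 = 0.94268, i.e. 0.943 to 3 decimal places.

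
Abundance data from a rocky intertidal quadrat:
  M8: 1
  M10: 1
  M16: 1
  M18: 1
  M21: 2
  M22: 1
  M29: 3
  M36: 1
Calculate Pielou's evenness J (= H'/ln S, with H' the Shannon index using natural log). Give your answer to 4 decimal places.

Total N = 1+1+1+1+2+1+3+1 = 11, so the proportions are 0.0909091, 0.0909091, 0.0909091, 0.0909091, 0.1818182, 0.0909091, 0.2727273, 0.0909091 (working shown to 7 dp, full precision carried).
H' = −Σ pᵢ ln pᵢ = −((-0.2179905) + (-0.2179905) + (-0.2179905) + (-0.2179905) + (-0.3099542) + (-0.2179905) + (-0.3543499) + (-0.2179905)) = 1.9722470.
With S = 8 species, ln S = 2.0794415, so J = 1.9722470/2.0794415 = 0.9484503, i.e. 0.9485 to 4 decimal places.

0.9485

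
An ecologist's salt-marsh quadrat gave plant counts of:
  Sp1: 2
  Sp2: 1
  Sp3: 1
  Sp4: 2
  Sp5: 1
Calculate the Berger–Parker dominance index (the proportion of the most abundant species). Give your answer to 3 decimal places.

0.286

Total N = 2+1+1+2+1 = 7, so the proportions are 0.28571, 0.14286, 0.14286, 0.28571, 0.14286 (working shown to 5 dp, full precision carried).
The largest proportion is 0.28571, i.e. d = 0.286 to 3 decimal places.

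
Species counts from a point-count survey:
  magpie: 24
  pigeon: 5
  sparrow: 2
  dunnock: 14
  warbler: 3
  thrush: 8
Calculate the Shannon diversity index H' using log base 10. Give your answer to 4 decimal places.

0.6424

Total N = 24+5+2+14+3+8 = 56, so the proportions are 0.428571, 0.089286, 0.035714, 0.25, 0.053571, 0.142857 (working shown to 6 dp, full precision carried).
Each pᵢ log₁₀ pᵢ term: 0.428571×(-0.367977)=-0.157704, 0.089286×(-1.049218)=-0.093680, 0.035714×(-1.447158)=-0.051684, 0.25×(-0.602060)=-0.150515, 0.053571×(-1.271067)=-0.068093, 0.142857×(-0.845098)=-0.120728.
Sum = -0.642405, so H' = 0.6424.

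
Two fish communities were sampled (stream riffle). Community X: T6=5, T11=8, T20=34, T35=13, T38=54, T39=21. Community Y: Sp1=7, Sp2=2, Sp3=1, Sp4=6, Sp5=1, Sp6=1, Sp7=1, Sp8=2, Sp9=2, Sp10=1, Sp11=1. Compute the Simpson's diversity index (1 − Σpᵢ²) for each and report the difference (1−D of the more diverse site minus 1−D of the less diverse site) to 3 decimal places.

0.097

Community X: N=135, proportions 0.03704, 0.05926, 0.25185, 0.0963, 0.4, 0.15556, giving 1−D = 0.73822 (working shown to 5 dp, full precision carried).
Community Y: N=25, proportions 0.28, 0.08, 0.04, 0.24, 0.04, 0.04, 0.04, 0.08, 0.08, 0.04, 0.04, giving 1−D = 0.83520.
Difference = |0.73822 − 0.83520| = 0.09698, i.e. 0.097 to 3 decimal places.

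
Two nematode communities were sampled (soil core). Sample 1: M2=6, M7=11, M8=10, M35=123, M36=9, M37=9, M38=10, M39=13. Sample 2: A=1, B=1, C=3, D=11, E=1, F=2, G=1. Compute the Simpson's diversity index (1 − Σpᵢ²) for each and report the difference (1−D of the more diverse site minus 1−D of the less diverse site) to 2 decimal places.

0.09

Sample 1: N=191, proportions 0.0314, 0.0576, 0.0524, 0.644, 0.0471, 0.0471, 0.0524, 0.0681, giving 1−D = 0.5664 (working shown to 4 dp, full precision carried).
Sample 2: N=20, proportions 0.05, 0.05, 0.15, 0.55, 0.05, 0.1, 0.05, giving 1−D = 0.6550.
Difference = |0.5664 − 0.6550| = 0.0886, i.e. 0.09 to 2 decimal places.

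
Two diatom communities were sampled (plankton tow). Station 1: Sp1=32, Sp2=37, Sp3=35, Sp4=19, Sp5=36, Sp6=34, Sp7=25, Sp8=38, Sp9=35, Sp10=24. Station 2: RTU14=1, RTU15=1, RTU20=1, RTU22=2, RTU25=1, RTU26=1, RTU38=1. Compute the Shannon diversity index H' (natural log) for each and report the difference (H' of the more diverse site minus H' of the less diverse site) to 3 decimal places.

Station 1: N=315, proportions 0.101587, 0.11746, 0.111111, 0.060317, 0.114286, 0.107937, 0.079365, 0.120635, 0.111111, 0.07619, giving H' = 2.282088 (working shown to 6 dp, full precision carried).
Station 2: N=8, proportions 0.125, 0.125, 0.125, 0.25, 0.125, 0.125, 0.125, giving H' = 1.906155.
Difference = |2.282088 − 1.906155| = 0.375933, i.e. 0.376 to 3 decimal places.

0.376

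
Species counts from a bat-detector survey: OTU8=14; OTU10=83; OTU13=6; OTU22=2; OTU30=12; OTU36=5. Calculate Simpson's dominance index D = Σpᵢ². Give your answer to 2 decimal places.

Total N = 14+83+6+2+12+5 = 122, so the proportions are 0.1148, 0.6803, 0.0492, 0.0164, 0.0984, 0.041 (working shown to 4 dp, full precision carried).
D = 0.1148² + 0.6803² + 0.0492² + 0.0164² + 0.0984² + 0.041² = 0.0132 + 0.4628 + 0.0024 + 0.0003 + 0.0097 + 0.0017 = 0.4901.
To 2 decimal places, D = 0.49.

0.49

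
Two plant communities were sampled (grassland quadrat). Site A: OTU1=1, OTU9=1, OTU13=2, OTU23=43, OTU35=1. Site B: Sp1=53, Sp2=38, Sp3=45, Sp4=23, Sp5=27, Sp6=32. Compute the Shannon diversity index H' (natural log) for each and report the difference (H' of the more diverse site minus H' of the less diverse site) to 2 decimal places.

Site A: N=48, proportions 0.0208, 0.0208, 0.0417, 0.8958, 0.0208, giving H' = 0.4729 (working shown to 4 dp, full precision carried).
Site B: N=218, proportions 0.2431, 0.1743, 0.2064, 0.1055, 0.1239, 0.1468, giving H' = 1.7516.
Difference = |0.4729 − 1.7516| = 1.2787, i.e. 1.28 to 2 decimal places.

1.28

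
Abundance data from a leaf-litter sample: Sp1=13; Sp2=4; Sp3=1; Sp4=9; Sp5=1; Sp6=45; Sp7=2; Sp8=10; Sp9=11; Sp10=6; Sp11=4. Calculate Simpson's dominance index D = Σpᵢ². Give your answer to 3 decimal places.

Total N = 13+4+1+9+1+45+2+10+11+6+4 = 106, so the proportions are 0.12264, 0.03774, 0.00943, 0.08491, 0.00943, 0.42453, 0.01887, 0.09434, 0.10377, 0.0566, 0.03774 (working shown to 5 dp, full precision carried).
D = 0.12264² + 0.03774² + 0.00943² + 0.08491² + 0.00943² + 0.42453² + 0.01887² + 0.09434² + 0.10377² + 0.0566² + 0.03774² = 0.01504 + 0.00142 + 0.00009 + 0.00721 + 0.00009 + 0.18022 + 0.00036 + 0.00890 + 0.01077 + 0.00320 + 0.00142 = 0.22873.
To 3 decimal places, D = 0.229.

0.229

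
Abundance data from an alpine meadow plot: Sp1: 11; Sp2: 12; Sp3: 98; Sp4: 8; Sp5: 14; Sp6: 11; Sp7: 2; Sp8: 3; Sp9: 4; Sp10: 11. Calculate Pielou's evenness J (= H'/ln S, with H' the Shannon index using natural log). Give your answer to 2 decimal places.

0.69

Total N = 11+12+98+8+14+11+2+3+4+11 = 174, so the proportions are 0.0632, 0.069, 0.5632, 0.046, 0.0805, 0.0632, 0.0115, 0.0172, 0.023, 0.0632 (working shown to 4 dp, full precision carried).
H' = −Σ pᵢ ln pᵢ = −((-0.1746) + (-0.1844) + (-0.3233) + (-0.1416) + (-0.2028) + (-0.1746) + (-0.0513) + (-0.0700) + (-0.0867) + (-0.1746)) = 1.5838.
With S = 10 species, ln S = 2.3026, so J = 1.5838/2.3026 = 0.6879, i.e. 0.69 to 2 decimal places.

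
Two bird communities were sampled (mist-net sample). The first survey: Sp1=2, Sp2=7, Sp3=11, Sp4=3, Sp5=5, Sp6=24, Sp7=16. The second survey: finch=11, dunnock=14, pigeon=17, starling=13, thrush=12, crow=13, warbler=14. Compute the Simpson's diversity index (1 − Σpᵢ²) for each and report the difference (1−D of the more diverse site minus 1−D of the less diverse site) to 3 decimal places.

0.080

The first survey: N=68, proportions 0.02941, 0.10294, 0.16176, 0.04412, 0.07353, 0.35294, 0.23529, giving 1−D = 0.77509 (working shown to 5 dp, full precision carried).
The second survey: N=94, proportions 0.11702, 0.14894, 0.18085, 0.1383, 0.12766, 0.1383, 0.14894, giving 1−D = 0.85469.
Difference = |0.77509 − 0.85469| = 0.07960, i.e. 0.080 to 3 decimal places.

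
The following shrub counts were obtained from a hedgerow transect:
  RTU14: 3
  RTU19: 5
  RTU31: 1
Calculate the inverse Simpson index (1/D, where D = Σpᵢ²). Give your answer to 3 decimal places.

2.314

Total N = 3+5+1 = 9, so the proportions are 0.333333, 0.555556, 0.111111 (working shown to 6 dp, full precision carried).
D = 0.333333² + 0.555556² + 0.111111² = 0.111111 + 0.308642 + 0.012346 = 0.432099.
So 1/D = 2.31429, i.e. 2.314 to 3 decimal places.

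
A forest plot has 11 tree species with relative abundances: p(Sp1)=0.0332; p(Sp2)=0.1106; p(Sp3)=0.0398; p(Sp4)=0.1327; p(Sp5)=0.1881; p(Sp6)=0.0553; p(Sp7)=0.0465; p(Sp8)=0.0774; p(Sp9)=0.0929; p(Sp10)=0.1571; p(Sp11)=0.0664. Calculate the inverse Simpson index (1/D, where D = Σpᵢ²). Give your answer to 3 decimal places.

D = 0.0332² + 0.1106² + 0.0398² + 0.1327² + 0.1881² + 0.0553² + 0.0465² + 0.0774² + 0.0929² + 0.1571² + 0.0664² = 0.0011022 + 0.0122324 + 0.0015840 + 0.0176093 + 0.0353816 + 0.0030581 + 0.0021623 + 0.0059908 + 0.0086304 + 0.0246804 + 0.0044090 = 0.1168404 (working shown to 7 dp, full precision carried).
So 1/D = 8.55868, i.e. 8.559 to 3 decimal places.

8.559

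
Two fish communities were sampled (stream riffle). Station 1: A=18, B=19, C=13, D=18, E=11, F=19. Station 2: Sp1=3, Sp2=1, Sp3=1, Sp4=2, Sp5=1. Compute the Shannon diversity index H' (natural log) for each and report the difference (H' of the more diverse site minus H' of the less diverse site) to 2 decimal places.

0.28

Station 1: N=98, proportions 0.1837, 0.1939, 0.1327, 0.1837, 0.1122, 0.1939, giving H' = 1.7721 (working shown to 4 dp, full precision carried).
Station 2: N=8, proportions 0.375, 0.125, 0.125, 0.25, 0.125, giving H' = 1.4942.
Difference = |1.7721 − 1.4942| = 0.2779, i.e. 0.28 to 2 decimal places.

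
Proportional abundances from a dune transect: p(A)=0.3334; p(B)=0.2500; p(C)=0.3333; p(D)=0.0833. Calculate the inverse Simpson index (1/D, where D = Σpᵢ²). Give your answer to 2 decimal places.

3.43

D = 0.3334² + 0.25² + 0.3333² + 0.0833² = 0.111156 + 0.062500 + 0.111089 + 0.006939 = 0.291683 (working shown to 6 dp, full precision carried).
So 1/D = 3.4284, i.e. 3.43 to 2 decimal places.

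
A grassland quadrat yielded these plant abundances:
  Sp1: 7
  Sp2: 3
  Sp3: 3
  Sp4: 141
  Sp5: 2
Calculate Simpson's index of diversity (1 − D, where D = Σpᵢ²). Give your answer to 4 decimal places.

0.1801

Total N = 7+3+3+141+2 = 156, so the proportions are 0.044872, 0.019231, 0.019231, 0.903846, 0.012821 (working shown to 6 dp, full precision carried).
D = 0.044872² + 0.019231² + 0.019231² + 0.903846² + 0.012821² = 0.002013 + 0.000370 + 0.000370 + 0.816938 + 0.000164 = 0.819855.
So 1 − D = 0.180145, i.e. 0.1801 to 4 decimal places.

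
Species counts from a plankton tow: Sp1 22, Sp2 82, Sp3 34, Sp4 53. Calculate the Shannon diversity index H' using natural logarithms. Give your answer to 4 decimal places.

1.2749

Total N = 22+82+34+53 = 191, so the proportions are 0.115183, 0.429319, 0.17801, 0.277487 (working shown to 6 dp, full precision carried).
Each pᵢ ln pᵢ term: 0.115183×(-2.161231)=-0.248938, 0.429319×(-0.845554)=-0.363013, 0.17801×(-1.725913)=-0.307231, 0.277487×(-1.281982)=-0.355733.
Sum = -1.274914, so H' = 1.2749.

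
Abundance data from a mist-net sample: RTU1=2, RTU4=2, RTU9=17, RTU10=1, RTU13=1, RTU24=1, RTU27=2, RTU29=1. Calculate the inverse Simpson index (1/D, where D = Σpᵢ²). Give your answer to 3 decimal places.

2.390

Total N = 2+2+17+1+1+1+2+1 = 27, so the proportions are 0.074074, 0.074074, 0.62963, 0.037037, 0.037037, 0.037037, 0.074074, 0.037037 (working shown to 6 dp, full precision carried).
D = 0.074074² + 0.074074² + 0.62963² + 0.037037² + 0.037037² + 0.037037² + 0.074074² + 0.037037² = 0.005487 + 0.005487 + 0.396433 + 0.001372 + 0.001372 + 0.001372 + 0.005487 + 0.001372 = 0.418381.
So 1/D = 2.39016, i.e. 2.390 to 3 decimal places.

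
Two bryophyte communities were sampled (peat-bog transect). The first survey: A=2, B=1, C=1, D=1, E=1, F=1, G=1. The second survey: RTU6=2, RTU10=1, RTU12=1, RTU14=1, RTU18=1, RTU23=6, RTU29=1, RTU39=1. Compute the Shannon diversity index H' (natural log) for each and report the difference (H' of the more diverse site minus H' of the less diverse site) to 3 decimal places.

The first survey: N=8, proportions 0.25, 0.125, 0.125, 0.125, 0.125, 0.125, 0.125, giving H' = 1.90615475 (working shown to 8 dp, full precision carried).
The second survey: N=14, proportions 0.14285714, 0.07142857, 0.07142857, 0.07142857, 0.07142857, 0.42857143, 0.07142857, 0.07142857, giving H' = 1.77213939.
Difference = |1.90615475 − 1.77213939| = 0.13401536, i.e. 0.134 to 3 decimal places.

0.134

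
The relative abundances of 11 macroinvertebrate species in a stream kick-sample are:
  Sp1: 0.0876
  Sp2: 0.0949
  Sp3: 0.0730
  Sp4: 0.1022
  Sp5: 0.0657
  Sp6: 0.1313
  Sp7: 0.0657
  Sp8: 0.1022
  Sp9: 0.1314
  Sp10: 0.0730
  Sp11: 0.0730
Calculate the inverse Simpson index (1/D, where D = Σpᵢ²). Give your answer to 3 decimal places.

10.342

D = 0.0876² + 0.0949² + 0.073² + 0.1022² + 0.0657² + 0.1313² + 0.0657² + 0.1022² + 0.1314² + 0.073² + 0.073² = 0.00767376 + 0.00900601 + 0.00532900 + 0.01044484 + 0.00431649 + 0.01723969 + 0.00431649 + 0.01044484 + 0.01726596 + 0.00532900 + 0.00532900 = 0.09669508 (working shown to 8 dp, full precision carried).
So 1/D = 10.34179, i.e. 10.342 to 3 decimal places.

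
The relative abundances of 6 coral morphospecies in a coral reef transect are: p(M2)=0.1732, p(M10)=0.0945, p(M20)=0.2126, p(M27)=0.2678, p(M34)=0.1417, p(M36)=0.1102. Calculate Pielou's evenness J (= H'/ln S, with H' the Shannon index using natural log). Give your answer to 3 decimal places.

H' = −Σ pᵢ ln pᵢ = −((-0.30367) + (-0.22294) + (-0.32918) + (-0.35283) + (-0.27689) + (-0.24304)) = 1.72855 (working shown to 5 dp, full precision carried).
With S = 6 species, ln S = 1.79176, so J = 1.72855/1.79176 = 0.96472, i.e. 0.965 to 3 decimal places.

0.965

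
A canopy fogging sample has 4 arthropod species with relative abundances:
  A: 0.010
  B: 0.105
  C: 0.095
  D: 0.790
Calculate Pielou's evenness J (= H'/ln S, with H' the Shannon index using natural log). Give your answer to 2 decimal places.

H' = −Σ pᵢ ln pᵢ = −((-0.0461) + (-0.2366) + (-0.2236) + (-0.1862)) = 0.6925 (working shown to 4 dp, full precision carried).
With S = 4 species, ln S = 1.3863, so J = 0.6925/1.3863 = 0.4996, i.e. 0.50 to 2 decimal places.

0.50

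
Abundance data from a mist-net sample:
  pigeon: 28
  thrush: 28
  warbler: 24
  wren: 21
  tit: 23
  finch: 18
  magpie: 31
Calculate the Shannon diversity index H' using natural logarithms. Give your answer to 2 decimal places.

1.93

Total N = 28+28+24+21+23+18+31 = 173, so the proportions are 0.1618, 0.1618, 0.1387, 0.1214, 0.1329, 0.104, 0.1792 (working shown to 4 dp, full precision carried).
Each pᵢ ln pᵢ term: 0.1618×(-1.8211)=-0.2947, 0.1618×(-1.8211)=-0.2947, 0.1387×(-1.9752)=-0.2740, 0.1214×(-2.1088)=-0.2560, 0.1329×(-2.0178)=-0.2683, 0.104×(-2.2629)=-0.2354, 0.1792×(-1.7193)=-0.3081.
Sum = -1.9313, so H' = 1.93.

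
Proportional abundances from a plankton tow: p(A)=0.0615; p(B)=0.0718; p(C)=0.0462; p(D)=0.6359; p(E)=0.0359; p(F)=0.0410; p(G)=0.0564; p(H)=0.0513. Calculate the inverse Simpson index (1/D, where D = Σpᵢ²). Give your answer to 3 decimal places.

2.357

D = 0.0615² + 0.0718² + 0.0462² + 0.6359² + 0.0359² + 0.041² + 0.0564² + 0.0513² = 0.003782 + 0.005155 + 0.002134 + 0.404369 + 0.001289 + 0.001681 + 0.003181 + 0.002632 = 0.424223 (working shown to 6 dp, full precision carried).
So 1/D = 2.35725, i.e. 2.357 to 3 decimal places.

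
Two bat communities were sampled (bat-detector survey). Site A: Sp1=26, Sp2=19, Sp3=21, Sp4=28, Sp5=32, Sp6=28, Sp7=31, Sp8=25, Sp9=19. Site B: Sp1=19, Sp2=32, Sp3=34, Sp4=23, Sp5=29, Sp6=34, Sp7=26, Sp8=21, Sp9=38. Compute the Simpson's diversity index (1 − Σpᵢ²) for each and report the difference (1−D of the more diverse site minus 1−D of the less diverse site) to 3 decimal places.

0.002

Site A: N=229, proportions 0.113537, 0.082969, 0.091703, 0.122271, 0.139738, 0.122271, 0.135371, 0.10917, 0.082969, giving 1−D = 0.885262 (working shown to 6 dp, full precision carried).
Site B: N=256, proportions 0.074219, 0.125, 0.132812, 0.089844, 0.113281, 0.132812, 0.101562, 0.082031, 0.148438, giving 1−D = 0.883606.
Difference = |0.885262 − 0.883606| = 0.001656, i.e. 0.002 to 3 decimal places.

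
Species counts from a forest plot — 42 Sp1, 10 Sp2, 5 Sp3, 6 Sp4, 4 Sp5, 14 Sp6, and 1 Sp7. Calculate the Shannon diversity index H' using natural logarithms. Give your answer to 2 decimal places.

1.46

Total N = 42+10+5+6+4+14+1 = 82, so the proportions are 0.5122, 0.122, 0.061, 0.0732, 0.0488, 0.1707, 0.0122 (working shown to 4 dp, full precision carried).
Each pᵢ ln pᵢ term: 0.5122×(-0.6690)=-0.3427, 0.122×(-2.1041)=-0.2566, 0.061×(-2.7973)=-0.1706, 0.0732×(-2.6150)=-0.1913, 0.0488×(-3.0204)=-0.1473, 0.1707×(-1.7677)=-0.3018, 0.0122×(-4.4067)=-0.0537.
Sum = -1.4641, so H' = 1.46.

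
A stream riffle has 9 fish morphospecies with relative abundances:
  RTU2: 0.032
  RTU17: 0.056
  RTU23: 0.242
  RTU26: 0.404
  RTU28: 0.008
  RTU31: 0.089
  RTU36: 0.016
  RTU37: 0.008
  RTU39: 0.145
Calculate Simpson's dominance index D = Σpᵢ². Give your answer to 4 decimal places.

0.2553

D = 0.032² + 0.056² + 0.242² + 0.404² + 0.008² + 0.089² + 0.016² + 0.008² + 0.145² = 0.001024 + 0.003136 + 0.058564 + 0.163216 + 0.000064 + 0.007921 + 0.000256 + 0.000064 + 0.021025 = 0.255270 (working shown to 6 dp, full precision carried).
To 4 decimal places, D = 0.2553.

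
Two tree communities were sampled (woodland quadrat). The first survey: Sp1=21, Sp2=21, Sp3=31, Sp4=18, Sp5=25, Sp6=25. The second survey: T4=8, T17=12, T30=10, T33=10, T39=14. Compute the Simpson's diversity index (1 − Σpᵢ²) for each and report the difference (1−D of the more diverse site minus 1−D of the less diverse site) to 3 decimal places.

0.035

The first survey: N=141, proportions 0.14894, 0.14894, 0.21986, 0.12766, 0.1773, 0.1773, giving 1−D = 0.82813 (working shown to 5 dp, full precision carried).
The second survey: N=54, proportions 0.14815, 0.22222, 0.18519, 0.18519, 0.25926, giving 1−D = 0.79287.
Difference = |0.82813 − 0.79287| = 0.03526, i.e. 0.035 to 3 decimal places.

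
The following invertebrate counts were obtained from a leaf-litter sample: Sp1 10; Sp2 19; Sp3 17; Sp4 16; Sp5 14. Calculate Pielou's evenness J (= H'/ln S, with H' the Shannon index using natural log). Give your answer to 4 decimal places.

Total N = 10+19+17+16+14 = 76, so the proportions are 0.131579, 0.25, 0.223684, 0.210526, 0.184211 (working shown to 6 dp, full precision carried).
H' = −Σ pᵢ ln pᵢ = −((-0.266862) + (-0.346574) + (-0.334972) + (-0.328030) + (-0.311625)) = 1.588062.
With S = 5 species, ln S = 1.609438, so J = 1.588062/1.609438 = 0.986718, i.e. 0.9867 to 4 decimal places.

0.9867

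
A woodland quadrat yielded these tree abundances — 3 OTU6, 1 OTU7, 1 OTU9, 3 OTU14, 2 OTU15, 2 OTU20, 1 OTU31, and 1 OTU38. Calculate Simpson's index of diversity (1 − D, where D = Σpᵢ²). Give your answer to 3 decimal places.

Total N = 3+1+1+3+2+2+1+1 = 14, so the proportions are 0.21429, 0.07143, 0.07143, 0.21429, 0.14286, 0.14286, 0.07143, 0.07143 (working shown to 5 dp, full precision carried).
D = 0.21429² + 0.07143² + 0.07143² + 0.21429² + 0.14286² + 0.14286² + 0.07143² + 0.07143² = 0.04592 + 0.00510 + 0.00510 + 0.04592 + 0.02041 + 0.02041 + 0.00510 + 0.00510 = 0.15306.
So 1 − D = 0.84694, i.e. 0.847 to 3 decimal places.

0.847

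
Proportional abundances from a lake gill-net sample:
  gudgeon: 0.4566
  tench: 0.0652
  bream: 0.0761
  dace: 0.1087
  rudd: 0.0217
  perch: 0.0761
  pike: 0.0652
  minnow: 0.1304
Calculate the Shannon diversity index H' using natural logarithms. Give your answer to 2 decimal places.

Each pᵢ ln pᵢ term (working shown to 4 dp, full precision carried): 0.4566×(-0.7839)=-0.3580, 0.0652×(-2.7303)=-0.1780, 0.0761×(-2.5757)=-0.1960, 0.1087×(-2.2192)=-0.2412, 0.0217×(-3.8304)=-0.0831, 0.0761×(-2.5757)=-0.1960, 0.0652×(-2.7303)=-0.1780, 0.1304×(-2.0371)=-0.2656.
Sum = -1.6960, so H' = 1.70.

1.70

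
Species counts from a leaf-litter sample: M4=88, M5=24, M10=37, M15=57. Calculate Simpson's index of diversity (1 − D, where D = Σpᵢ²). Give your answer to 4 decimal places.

0.6951

Total N = 88+24+37+57 = 206, so the proportions are 0.427184, 0.116505, 0.179612, 0.276699 (working shown to 6 dp, full precision carried).
D = 0.427184² + 0.116505² + 0.179612² + 0.276699² = 0.182487 + 0.013573 + 0.032260 + 0.076562 = 0.304883.
So 1 − D = 0.695117, i.e. 0.6951 to 4 decimal places.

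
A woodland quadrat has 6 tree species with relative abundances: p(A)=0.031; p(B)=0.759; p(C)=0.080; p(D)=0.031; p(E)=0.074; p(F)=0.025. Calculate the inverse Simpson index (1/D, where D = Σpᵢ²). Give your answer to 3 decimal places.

1.693

D = 0.031² + 0.759² + 0.08² + 0.031² + 0.074² + 0.025² = 0.000961 + 0.576081 + 0.006400 + 0.000961 + 0.005476 + 0.000625 = 0.590504 (working shown to 6 dp, full precision carried).
So 1/D = 1.69347, i.e. 1.693 to 3 decimal places.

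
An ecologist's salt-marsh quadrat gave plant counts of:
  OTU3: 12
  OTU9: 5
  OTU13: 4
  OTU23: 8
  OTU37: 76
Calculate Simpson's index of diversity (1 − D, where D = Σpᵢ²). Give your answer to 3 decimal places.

0.454

Total N = 12+5+4+8+76 = 105, so the proportions are 0.11429, 0.04762, 0.0381, 0.07619, 0.72381 (working shown to 5 dp, full precision carried).
D = 0.11429² + 0.04762² + 0.0381² + 0.07619² + 0.72381² = 0.01306 + 0.00227 + 0.00145 + 0.00580 + 0.52390 = 0.54649.
So 1 − D = 0.45351, i.e. 0.454 to 3 decimal places.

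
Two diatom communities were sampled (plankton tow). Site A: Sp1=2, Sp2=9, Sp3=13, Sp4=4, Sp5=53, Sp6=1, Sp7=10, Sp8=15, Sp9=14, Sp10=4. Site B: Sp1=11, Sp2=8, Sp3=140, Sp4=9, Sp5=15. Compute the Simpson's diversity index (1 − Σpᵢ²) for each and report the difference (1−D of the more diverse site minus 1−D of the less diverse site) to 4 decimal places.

0.3684

Site A: N=125, proportions 0.016, 0.072, 0.104, 0.032, 0.424, 0.008, 0.08, 0.12, 0.112, 0.032, giving 1−D = 0.768512 (working shown to 6 dp, full precision carried).
Site B: N=183, proportions 0.060109, 0.043716, 0.765027, 0.04918, 0.081967, giving 1−D = 0.400072.
Difference = |0.768512 − 0.400072| = 0.368440, i.e. 0.3684 to 4 decimal places.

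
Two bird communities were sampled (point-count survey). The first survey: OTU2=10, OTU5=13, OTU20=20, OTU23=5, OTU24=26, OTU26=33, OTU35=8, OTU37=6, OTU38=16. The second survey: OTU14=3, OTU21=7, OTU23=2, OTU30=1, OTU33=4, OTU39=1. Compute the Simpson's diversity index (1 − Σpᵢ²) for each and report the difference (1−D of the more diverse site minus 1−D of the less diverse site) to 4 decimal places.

0.0969

The first survey: N=137, proportions 0.0729927, 0.0948905, 0.1459854, 0.0364964, 0.189781, 0.2408759, 0.0583942, 0.0437956, 0.1167883, giving 1−D = 0.8500186 (working shown to 7 dp, full precision carried).
The second survey: N=18, proportions 0.1666667, 0.3888889, 0.1111111, 0.0555556, 0.2222222, 0.0555556, giving 1−D = 0.7530864.
Difference = |0.8500186 − 0.7530864| = 0.0969322, i.e. 0.0969 to 4 decimal places.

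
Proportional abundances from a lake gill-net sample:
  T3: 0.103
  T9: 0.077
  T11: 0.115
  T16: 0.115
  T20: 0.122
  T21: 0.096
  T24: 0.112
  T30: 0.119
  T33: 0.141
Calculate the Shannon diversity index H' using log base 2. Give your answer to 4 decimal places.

3.1528

Each pᵢ log₂ pᵢ term (working shown to 6 dp, full precision carried): 0.103×(-3.279284)=-0.337766, 0.077×(-3.698998)=-0.284823, 0.115×(-3.120294)=-0.358834, 0.115×(-3.120294)=-0.358834, 0.122×(-3.035047)=-0.370276, 0.096×(-3.380822)=-0.324559, 0.112×(-3.158429)=-0.353744, 0.119×(-3.070967)=-0.365445, 0.141×(-2.826233)=-0.398499.
Sum = -3.152779, so H' = 3.1528.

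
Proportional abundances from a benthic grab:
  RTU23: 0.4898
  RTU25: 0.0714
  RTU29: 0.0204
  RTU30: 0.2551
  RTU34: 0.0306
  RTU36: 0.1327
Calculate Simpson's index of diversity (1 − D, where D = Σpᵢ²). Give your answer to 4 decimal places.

0.6710

D = 0.4898² + 0.0714² + 0.0204² + 0.2551² + 0.0306² + 0.1327² = 0.239904 + 0.005098 + 0.000416 + 0.065076 + 0.000936 + 0.017609 = 0.329040 (working shown to 6 dp, full precision carried).
So 1 − D = 0.670960, i.e. 0.6710 to 4 decimal places.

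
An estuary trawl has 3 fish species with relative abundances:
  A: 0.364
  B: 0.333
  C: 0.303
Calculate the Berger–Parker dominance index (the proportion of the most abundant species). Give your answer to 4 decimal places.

0.3640

The largest proportion is 0.364, i.e. d = 0.3640 to 4 decimal places.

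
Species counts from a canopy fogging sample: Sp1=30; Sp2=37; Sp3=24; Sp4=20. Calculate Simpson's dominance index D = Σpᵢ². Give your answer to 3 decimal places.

0.263

Total N = 30+37+24+20 = 111, so the proportions are 0.27027, 0.33333, 0.21622, 0.18018 (working shown to 5 dp, full precision carried).
D = 0.27027² + 0.33333² + 0.21622² + 0.18018² = 0.07305 + 0.11111 + 0.04675 + 0.03246 = 0.26337.
To 3 decimal places, D = 0.263.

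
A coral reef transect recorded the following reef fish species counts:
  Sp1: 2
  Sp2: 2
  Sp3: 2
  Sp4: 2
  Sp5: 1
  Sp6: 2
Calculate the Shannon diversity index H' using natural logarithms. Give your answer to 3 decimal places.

1.768

Total N = 2+2+2+2+1+2 = 11, so the proportions are 0.18182, 0.18182, 0.18182, 0.18182, 0.09091, 0.18182 (working shown to 5 dp, full precision carried).
Each pᵢ ln pᵢ term: 0.18182×(-1.70475)=-0.30995, 0.18182×(-1.70475)=-0.30995, 0.18182×(-1.70475)=-0.30995, 0.18182×(-1.70475)=-0.30995, 0.09091×(-2.39790)=-0.21799, 0.18182×(-1.70475)=-0.30995.
Sum = -1.76776, so H' = 1.768.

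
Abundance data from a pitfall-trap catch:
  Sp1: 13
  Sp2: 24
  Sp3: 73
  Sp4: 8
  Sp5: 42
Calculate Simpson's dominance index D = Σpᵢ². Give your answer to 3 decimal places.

Total N = 13+24+73+8+42 = 160, so the proportions are 0.08125, 0.15, 0.45625, 0.05, 0.2625 (working shown to 5 dp, full precision carried).
D = 0.08125² + 0.15² + 0.45625² + 0.05² + 0.2625² = 0.00660 + 0.02250 + 0.20816 + 0.00250 + 0.06891 = 0.30867.
To 3 decimal places, D = 0.309.

0.309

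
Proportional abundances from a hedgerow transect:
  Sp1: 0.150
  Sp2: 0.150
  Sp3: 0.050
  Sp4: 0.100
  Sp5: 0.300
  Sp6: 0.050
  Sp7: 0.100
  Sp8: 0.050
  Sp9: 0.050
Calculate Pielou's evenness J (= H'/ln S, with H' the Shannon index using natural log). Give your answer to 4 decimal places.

H' = −Σ pᵢ ln pᵢ = −((-0.284568) + (-0.284568) + (-0.149787) + (-0.230259) + (-0.361192) + (-0.149787) + (-0.230259) + (-0.149787) + (-0.149787)) = 1.989991 (working shown to 6 dp, full precision carried).
With S = 9 species, ln S = 2.197225, so J = 1.989991/2.197225 = 0.905684, i.e. 0.9057 to 4 decimal places.

0.9057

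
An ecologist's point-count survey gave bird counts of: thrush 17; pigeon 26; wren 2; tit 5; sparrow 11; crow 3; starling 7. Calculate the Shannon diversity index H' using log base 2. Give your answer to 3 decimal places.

2.378

Total N = 17+26+2+5+11+3+7 = 71, so the proportions are 0.23944, 0.3662, 0.02817, 0.07042, 0.15493, 0.04225, 0.09859 (working shown to 5 dp, full precision carried).
Each pᵢ log₂ pᵢ term: 0.23944×(-2.06228)=-0.49379, 0.3662×(-1.44931)=-0.53073, 0.02817×(-5.14975)=-0.14506, 0.07042×(-3.82782)=-0.26956, 0.15493×(-2.69032)=-0.41681, 0.04225×(-4.56478)=-0.19288, 0.09859×(-3.34239)=-0.32953.
Sum = -2.37837, so H' = 2.378.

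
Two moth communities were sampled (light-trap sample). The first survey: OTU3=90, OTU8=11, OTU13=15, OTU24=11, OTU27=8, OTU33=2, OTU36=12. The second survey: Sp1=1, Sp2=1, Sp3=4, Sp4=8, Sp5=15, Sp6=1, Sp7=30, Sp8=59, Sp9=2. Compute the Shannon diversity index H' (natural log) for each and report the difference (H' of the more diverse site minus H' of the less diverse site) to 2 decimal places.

The first survey: N=149, proportions 0.604, 0.0738, 0.1007, 0.0738, 0.0537, 0.0134, 0.0805, giving H' = 1.3382 (working shown to 4 dp, full precision carried).
The second survey: N=121, proportions 0.0083, 0.0083, 0.0331, 0.0661, 0.124, 0.0083, 0.2479, 0.4876, 0.0165, giving H' = 1.4338.
Difference = |1.3382 − 1.4338| = 0.0956, i.e. 0.10 to 2 decimal places.

0.10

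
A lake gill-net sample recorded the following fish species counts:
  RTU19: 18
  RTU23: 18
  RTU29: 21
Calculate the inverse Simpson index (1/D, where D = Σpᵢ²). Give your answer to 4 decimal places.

Total N = 18+18+21 = 57, so the proportions are 0.3157895, 0.3157895, 0.3684211 (working shown to 7 dp, full precision carried).
D = 0.3157895² + 0.3157895² + 0.3684211² = 0.0997230 + 0.0997230 + 0.1357341 = 0.3351801.
So 1/D = 2.983471, i.e. 2.9835 to 4 decimal places.

2.9835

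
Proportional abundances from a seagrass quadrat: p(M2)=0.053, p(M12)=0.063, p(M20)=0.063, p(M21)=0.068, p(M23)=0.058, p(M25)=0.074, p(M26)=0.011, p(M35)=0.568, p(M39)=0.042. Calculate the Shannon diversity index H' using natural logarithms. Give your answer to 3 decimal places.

Each pᵢ ln pᵢ term (working shown to 5 dp, full precision carried): 0.053×(-2.93746)=-0.15569, 0.063×(-2.76462)=-0.17417, 0.063×(-2.76462)=-0.17417, 0.068×(-2.68825)=-0.18280, 0.058×(-2.84731)=-0.16514, 0.074×(-2.60369)=-0.19267, 0.011×(-4.50986)=-0.04961, 0.568×(-0.56563)=-0.32128, 0.042×(-3.17009)=-0.13314.
Sum = -1.54868, so H' = 1.549.

1.549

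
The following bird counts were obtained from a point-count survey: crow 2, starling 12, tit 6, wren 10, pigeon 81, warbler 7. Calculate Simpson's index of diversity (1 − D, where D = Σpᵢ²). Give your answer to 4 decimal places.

0.5049

Total N = 2+12+6+10+81+7 = 118, so the proportions are 0.016949, 0.101695, 0.050847, 0.084746, 0.686441, 0.059322 (working shown to 6 dp, full precision carried).
D = 0.016949² + 0.101695² + 0.050847² + 0.084746² + 0.686441² + 0.059322² = 0.000287 + 0.010342 + 0.002585 + 0.007182 + 0.471201 + 0.003519 = 0.495116.
So 1 − D = 0.504884, i.e. 0.5049 to 4 decimal places.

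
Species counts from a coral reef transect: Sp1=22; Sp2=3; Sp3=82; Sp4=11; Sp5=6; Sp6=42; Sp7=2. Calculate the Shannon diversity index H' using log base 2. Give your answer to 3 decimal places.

Total N = 22+3+82+11+6+42+2 = 168, so the proportions are 0.13095, 0.01786, 0.4881, 0.06548, 0.03571, 0.25, 0.0119 (working shown to 5 dp, full precision carried).
Each pᵢ log₂ pᵢ term: 0.13095×(-2.93289)=-0.38407, 0.01786×(-5.80735)=-0.10370, 0.4881×(-1.03477)=-0.50506, 0.06548×(-3.93289)=-0.25751, 0.03571×(-4.80735)=-0.17169, 0.25×(-2.00000)=-0.50000, 0.0119×(-6.39232)=-0.07610.
Sum = -1.99814, so H' = 1.998.

1.998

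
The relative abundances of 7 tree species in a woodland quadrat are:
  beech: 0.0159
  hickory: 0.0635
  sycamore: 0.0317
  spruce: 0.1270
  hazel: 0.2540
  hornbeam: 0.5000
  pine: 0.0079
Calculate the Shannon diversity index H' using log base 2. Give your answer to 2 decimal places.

1.94

Each pᵢ log₂ pᵢ term (working shown to 4 dp, full precision carried): 0.0159×(-5.9748)=-0.0950, 0.0635×(-3.9771)=-0.2525, 0.0317×(-4.9794)=-0.1578, 0.127×(-2.9771)=-0.3781, 0.254×(-1.9771)=-0.5022, 0.5×(-1.0000)=-0.5000, 0.0079×(-6.9839)=-0.0552.
Sum = -1.9408, so H' = 1.94.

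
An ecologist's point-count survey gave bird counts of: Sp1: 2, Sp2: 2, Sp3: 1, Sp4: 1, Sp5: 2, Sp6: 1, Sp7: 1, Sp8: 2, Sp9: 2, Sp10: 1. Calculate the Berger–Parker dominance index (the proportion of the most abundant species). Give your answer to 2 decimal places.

Total N = 2+2+1+1+2+1+1+2+2+1 = 15, so the proportions are 0.1333, 0.1333, 0.0667, 0.0667, 0.1333, 0.0667, 0.0667, 0.1333, 0.1333, 0.0667 (working shown to 4 dp, full precision carried).
The largest proportion is 0.1333, i.e. d = 0.13 to 2 decimal places.

0.13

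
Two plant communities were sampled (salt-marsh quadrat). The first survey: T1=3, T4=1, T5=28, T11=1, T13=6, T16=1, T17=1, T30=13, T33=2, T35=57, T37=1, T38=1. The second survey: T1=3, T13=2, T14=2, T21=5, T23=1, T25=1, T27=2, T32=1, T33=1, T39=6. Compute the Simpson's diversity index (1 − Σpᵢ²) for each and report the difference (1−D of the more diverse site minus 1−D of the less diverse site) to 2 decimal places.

0.17

The first survey: N=115, proportions 0.0261, 0.0087, 0.2435, 0.0087, 0.0522, 0.0087, 0.0087, 0.113, 0.0174, 0.4957, 0.0087, 0.0087, giving 1−D = 0.6781 (working shown to 4 dp, full precision carried).
The second survey: N=24, proportions 0.125, 0.0833, 0.0833, 0.2083, 0.0417, 0.0417, 0.0833, 0.0417, 0.0417, 0.25, giving 1−D = 0.8507.
Difference = |0.6781 − 0.8507| = 0.1726, i.e. 0.17 to 2 decimal places.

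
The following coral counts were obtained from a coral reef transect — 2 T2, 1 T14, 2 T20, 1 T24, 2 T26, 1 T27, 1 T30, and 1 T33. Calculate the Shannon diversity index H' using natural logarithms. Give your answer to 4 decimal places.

Total N = 2+1+2+1+2+1+1+1 = 11, so the proportions are 0.181818, 0.090909, 0.181818, 0.090909, 0.181818, 0.090909, 0.090909, 0.090909 (working shown to 6 dp, full precision carried).
Each pᵢ ln pᵢ term: 0.181818×(-1.704748)=-0.309954, 0.090909×(-2.397895)=-0.217990, 0.181818×(-1.704748)=-0.309954, 0.090909×(-2.397895)=-0.217990, 0.181818×(-1.704748)=-0.309954, 0.090909×(-2.397895)=-0.217990, 0.090909×(-2.397895)=-0.217990, 0.090909×(-2.397895)=-0.217990.
Sum = -2.019815, so H' = 2.0198.

2.0198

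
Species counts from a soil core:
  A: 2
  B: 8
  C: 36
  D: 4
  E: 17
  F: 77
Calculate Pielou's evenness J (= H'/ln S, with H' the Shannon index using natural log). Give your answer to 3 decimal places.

Total N = 2+8+36+4+17+77 = 144, so the proportions are 0.01389, 0.05556, 0.25, 0.02778, 0.11806, 0.53472 (working shown to 5 dp, full precision carried).
H' = −Σ pᵢ ln pᵢ = −((-0.05940) + (-0.16058) + (-0.34657) + (-0.09954) + (-0.25224) + (-0.33474)) = 1.25307.
With S = 6 species, ln S = 1.79176, so J = 1.25307/1.79176 = 0.69935, i.e. 0.699 to 3 decimal places.

0.699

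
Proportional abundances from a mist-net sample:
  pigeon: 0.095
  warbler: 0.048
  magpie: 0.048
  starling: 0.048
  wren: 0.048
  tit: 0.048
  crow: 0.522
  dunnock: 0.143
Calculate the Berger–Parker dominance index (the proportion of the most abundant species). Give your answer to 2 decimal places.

0.52

The largest proportion is 0.522, i.e. d = 0.52 to 2 decimal places.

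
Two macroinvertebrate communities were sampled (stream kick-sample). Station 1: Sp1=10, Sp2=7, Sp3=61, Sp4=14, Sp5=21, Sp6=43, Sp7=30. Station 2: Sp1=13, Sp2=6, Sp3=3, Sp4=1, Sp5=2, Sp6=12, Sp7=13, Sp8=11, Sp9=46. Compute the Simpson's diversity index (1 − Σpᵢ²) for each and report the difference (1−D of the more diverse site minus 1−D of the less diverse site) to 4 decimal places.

0.0321

Station 1: N=186, proportions 0.053763, 0.037634, 0.327957, 0.075269, 0.112903, 0.231183, 0.16129, giving 1−D = 0.790265 (working shown to 6 dp, full precision carried).
Station 2: N=107, proportions 0.121495, 0.056075, 0.028037, 0.009346, 0.018692, 0.11215, 0.121495, 0.102804, 0.429907, giving 1−D = 0.758145.
Difference = |0.790265 − 0.758145| = 0.032120, i.e. 0.0321 to 4 decimal places.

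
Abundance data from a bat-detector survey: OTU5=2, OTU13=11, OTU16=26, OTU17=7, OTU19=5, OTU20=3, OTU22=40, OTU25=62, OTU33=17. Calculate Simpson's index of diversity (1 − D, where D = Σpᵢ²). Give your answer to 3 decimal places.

Total N = 2+11+26+7+5+3+40+62+17 = 173, so the proportions are 0.01156, 0.06358, 0.15029, 0.04046, 0.0289, 0.01734, 0.23121, 0.35838, 0.09827 (working shown to 5 dp, full precision carried).
D = 0.01156² + 0.06358² + 0.15029² + 0.04046² + 0.0289² + 0.01734² + 0.23121² + 0.35838² + 0.09827² = 0.00013 + 0.00404 + 0.02259 + 0.00164 + 0.00084 + 0.00030 + 0.05346 + 0.12844 + 0.00966 = 0.22109.
So 1 − D = 0.77891, i.e. 0.779 to 3 decimal places.

0.779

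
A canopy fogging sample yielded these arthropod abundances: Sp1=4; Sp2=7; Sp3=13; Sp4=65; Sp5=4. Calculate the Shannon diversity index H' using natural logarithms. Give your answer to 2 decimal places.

0.99

Total N = 4+7+13+65+4 = 93, so the proportions are 0.043, 0.0753, 0.1398, 0.6989, 0.043 (working shown to 4 dp, full precision carried).
Each pᵢ ln pᵢ term: 0.043×(-3.1463)=-0.1353, 0.0753×(-2.5867)=-0.1947, 0.1398×(-1.9677)=-0.2750, 0.6989×(-0.3582)=-0.2504, 0.043×(-3.1463)=-0.1353.
Sum = -0.9908, so H' = 0.99.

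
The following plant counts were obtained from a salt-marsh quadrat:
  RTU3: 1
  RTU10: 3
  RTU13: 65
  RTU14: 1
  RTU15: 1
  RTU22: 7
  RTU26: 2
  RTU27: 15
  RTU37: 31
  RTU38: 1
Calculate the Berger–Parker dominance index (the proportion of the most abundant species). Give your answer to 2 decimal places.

Total N = 1+3+65+1+1+7+2+15+31+1 = 127, so the proportions are 0.0079, 0.0236, 0.5118, 0.0079, 0.0079, 0.0551, 0.0157, 0.1181, 0.2441, 0.0079 (working shown to 4 dp, full precision carried).
The largest proportion is 0.5118, i.e. d = 0.51 to 2 decimal places.

0.51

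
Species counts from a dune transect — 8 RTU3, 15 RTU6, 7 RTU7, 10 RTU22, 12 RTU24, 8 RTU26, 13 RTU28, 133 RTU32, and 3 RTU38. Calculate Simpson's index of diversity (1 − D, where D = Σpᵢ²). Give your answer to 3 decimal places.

0.576

Total N = 8+15+7+10+12+8+13+133+3 = 209, so the proportions are 0.03828, 0.07177, 0.03349, 0.04785, 0.05742, 0.03828, 0.0622, 0.63636, 0.01435 (working shown to 5 dp, full precision carried).
D = 0.03828² + 0.07177² + 0.03349² + 0.04785² + 0.05742² + 0.03828² + 0.0622² + 0.63636² + 0.01435² = 0.00147 + 0.00515 + 0.00112 + 0.00229 + 0.00330 + 0.00147 + 0.00387 + 0.40496 + 0.00021 = 0.42382.
So 1 − D = 0.57618, i.e. 0.576 to 3 decimal places.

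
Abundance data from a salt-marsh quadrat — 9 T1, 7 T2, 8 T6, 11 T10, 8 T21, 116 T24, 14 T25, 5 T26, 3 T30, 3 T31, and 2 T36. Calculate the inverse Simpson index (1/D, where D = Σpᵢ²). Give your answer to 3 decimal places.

Total N = 9+7+8+11+8+116+14+5+3+3+2 = 186, so the proportions are 0.048387, 0.037634, 0.043011, 0.05914, 0.043011, 0.623656, 0.075269, 0.026882, 0.016129, 0.016129, 0.010753 (working shown to 6 dp, full precision carried).
D = 0.048387² + 0.037634² + 0.043011² + 0.05914² + 0.043011² + 0.623656² + 0.075269² + 0.026882² + 0.016129² + 0.016129² + 0.010753² = 0.002341 + 0.001416 + 0.001850 + 0.003498 + 0.001850 + 0.388947 + 0.005665 + 0.000723 + 0.000260 + 0.000260 + 0.000116 = 0.406926.
So 1/D = 2.45745, i.e. 2.457 to 3 decimal places.

2.457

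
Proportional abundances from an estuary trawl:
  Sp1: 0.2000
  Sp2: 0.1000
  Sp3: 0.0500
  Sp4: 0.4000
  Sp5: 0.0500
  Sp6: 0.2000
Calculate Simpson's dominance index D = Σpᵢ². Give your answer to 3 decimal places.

D = 0.2² + 0.1² + 0.05² + 0.4² + 0.05² + 0.2² = 0.04000 + 0.01000 + 0.00250 + 0.16000 + 0.00250 + 0.04000 = 0.25500 (working shown to 5 dp, full precision carried).
To 3 decimal places, D = 0.255.

0.255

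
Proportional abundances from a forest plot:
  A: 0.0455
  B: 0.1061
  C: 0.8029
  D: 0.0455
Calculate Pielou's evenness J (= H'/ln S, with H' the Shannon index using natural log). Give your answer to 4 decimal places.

H' = −Σ pᵢ ln pᵢ = −((-0.140597) + (-0.238022) + (-0.176257) + (-0.140597)) = 0.695473 (working shown to 6 dp, full precision carried).
With S = 4 species, ln S = 1.386294, so J = 0.695473/1.386294 = 0.501677, i.e. 0.5017 to 4 decimal places.

0.5017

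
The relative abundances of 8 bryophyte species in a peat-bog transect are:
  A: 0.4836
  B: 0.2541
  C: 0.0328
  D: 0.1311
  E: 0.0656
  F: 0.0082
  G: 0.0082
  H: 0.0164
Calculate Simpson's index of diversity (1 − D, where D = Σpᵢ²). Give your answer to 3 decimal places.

0.679

D = 0.4836² + 0.2541² + 0.0328² + 0.1311² + 0.0656² + 0.0082² + 0.0082² + 0.0164² = 0.23387 + 0.06457 + 0.00108 + 0.01719 + 0.00430 + 0.00007 + 0.00007 + 0.00027 = 0.32141 (working shown to 5 dp, full precision carried).
So 1 − D = 0.67859, i.e. 0.679 to 3 decimal places.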